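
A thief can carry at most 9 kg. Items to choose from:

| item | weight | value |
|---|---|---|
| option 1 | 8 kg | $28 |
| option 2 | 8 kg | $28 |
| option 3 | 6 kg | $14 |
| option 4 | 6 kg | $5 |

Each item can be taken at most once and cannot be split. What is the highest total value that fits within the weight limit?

Check high-value combinations within 9 kg:
- option 1: weight 8, value 28
- option 2: weight 8, value 28
- option 3: weight 6, value 14
- option 4: weight 6, value 5
Best: $28.

$28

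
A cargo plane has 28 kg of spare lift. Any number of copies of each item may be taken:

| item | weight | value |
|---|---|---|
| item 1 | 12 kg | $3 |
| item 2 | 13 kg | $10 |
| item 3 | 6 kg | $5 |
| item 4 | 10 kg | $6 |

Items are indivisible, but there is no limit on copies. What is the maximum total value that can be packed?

Best value-per-unit is item 3 at 5/6; filling with it alone gives 4×5 = 20.
Optimal mix: 3×item 3 + 1×item 4 → weight 28, value 21.

$21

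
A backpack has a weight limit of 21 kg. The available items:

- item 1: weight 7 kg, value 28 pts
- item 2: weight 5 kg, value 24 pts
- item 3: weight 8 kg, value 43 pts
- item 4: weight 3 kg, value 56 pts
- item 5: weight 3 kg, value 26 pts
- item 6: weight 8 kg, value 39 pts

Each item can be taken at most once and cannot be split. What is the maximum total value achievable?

153 pts

Check high-value combinations within 21 kg:
- item 1+item 3+item 4+item 5: weight 7+8+3+3=21, value 28+43+56+26=153
- item 2+item 3+item 4+item 5: weight 5+8+3+3=19, value 24+43+56+26=149
- item 1+item 4+item 5+item 6: weight 7+3+3+8=21, value 28+56+26+39=149
- item 2+item 4+item 5+item 6: weight 5+3+3+8=19, value 24+56+26+39=145
Best: 153 pts.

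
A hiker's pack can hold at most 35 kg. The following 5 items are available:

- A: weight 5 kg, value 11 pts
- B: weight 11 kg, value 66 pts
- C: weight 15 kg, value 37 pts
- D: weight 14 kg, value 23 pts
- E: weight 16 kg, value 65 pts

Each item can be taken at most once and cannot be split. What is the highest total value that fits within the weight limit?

142 pts

Check high-value combinations within 35 kg:
- A+B+E: weight 5+11+16=32, value 11+66+65=142
- B+E: weight 11+16=27, value 66+65=131
- A+B+C: weight 5+11+15=31, value 11+66+37=114
- B+C: weight 11+15=26, value 66+37=103
- C+E: weight 15+16=31, value 37+65=102
Best: 142 pts.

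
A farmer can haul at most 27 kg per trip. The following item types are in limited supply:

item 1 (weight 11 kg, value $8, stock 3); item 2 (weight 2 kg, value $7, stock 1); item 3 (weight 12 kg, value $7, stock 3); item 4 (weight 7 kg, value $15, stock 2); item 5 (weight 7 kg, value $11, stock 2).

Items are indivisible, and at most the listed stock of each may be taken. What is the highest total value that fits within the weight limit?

$48

Best selections within weight 27 and stock limits:
- 1×item 2 + 2×item 4 + 1×item 5: weight 23, value 48
- 1×item 1 + 1×item 2 + 2×item 4: weight 27, value 45
- 1×item 2 + 1×item 4 + 2×item 5: weight 23, value 44
- 2×item 4 + 1×item 5: weight 21, value 41
Best: $48.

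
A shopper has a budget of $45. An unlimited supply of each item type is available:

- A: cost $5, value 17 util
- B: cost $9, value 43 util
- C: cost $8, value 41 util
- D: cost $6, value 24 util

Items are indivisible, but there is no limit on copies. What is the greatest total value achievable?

222 util

Best value-per-unit is C at 41/8; filling with it alone gives 5×41 = 205.
Optimal mix: 1×A + 5×C → cost 45, value 222.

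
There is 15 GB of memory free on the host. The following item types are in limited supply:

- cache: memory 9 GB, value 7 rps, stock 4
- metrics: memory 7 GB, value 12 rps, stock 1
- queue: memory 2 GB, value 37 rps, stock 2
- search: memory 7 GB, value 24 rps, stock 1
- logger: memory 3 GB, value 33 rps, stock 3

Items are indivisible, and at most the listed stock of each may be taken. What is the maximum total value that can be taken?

Best selections within memory 15 and stock limits:
- 2×queue + 3×logger: memory 13, value 173
- 2×queue + 2×logger: memory 10, value 140
Best: 173 rps.

173 rps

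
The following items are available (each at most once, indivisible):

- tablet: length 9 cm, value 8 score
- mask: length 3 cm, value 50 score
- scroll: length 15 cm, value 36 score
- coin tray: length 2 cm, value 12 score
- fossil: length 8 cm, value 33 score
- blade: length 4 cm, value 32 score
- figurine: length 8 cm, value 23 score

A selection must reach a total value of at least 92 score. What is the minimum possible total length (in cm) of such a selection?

9

Subsets with value ≥ 92, sorted by total length:
- mask+coin tray+blade: length 9, value 94
- mask+coin tray+fossil: length 13, value 95
Minimum length: 9 cm.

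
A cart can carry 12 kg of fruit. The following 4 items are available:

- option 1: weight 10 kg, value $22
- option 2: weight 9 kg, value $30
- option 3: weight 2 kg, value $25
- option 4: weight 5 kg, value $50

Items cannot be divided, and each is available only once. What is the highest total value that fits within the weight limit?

Check high-value combinations within 12 kg:
- option 3+option 4: weight 2+5=7, value 25+50=75
- option 2+option 3: weight 9+2=11, value 30+25=55
- option 4: weight 5, value 50
- option 1+option 3: weight 10+2=12, value 22+25=47
Best: $75.

$75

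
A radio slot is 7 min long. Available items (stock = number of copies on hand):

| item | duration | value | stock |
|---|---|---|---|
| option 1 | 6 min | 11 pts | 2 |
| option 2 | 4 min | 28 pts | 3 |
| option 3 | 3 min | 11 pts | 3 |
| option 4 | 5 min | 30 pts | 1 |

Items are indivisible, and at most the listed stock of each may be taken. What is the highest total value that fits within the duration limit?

Best selections within duration 7 and stock limits:
- 1×option 2 + 1×option 3: duration 7, value 39
- 1×option 4: duration 5, value 30
- 1×option 2: duration 4, value 28
- 2×option 3: duration 6, value 22
Best: 39 pts.

39 pts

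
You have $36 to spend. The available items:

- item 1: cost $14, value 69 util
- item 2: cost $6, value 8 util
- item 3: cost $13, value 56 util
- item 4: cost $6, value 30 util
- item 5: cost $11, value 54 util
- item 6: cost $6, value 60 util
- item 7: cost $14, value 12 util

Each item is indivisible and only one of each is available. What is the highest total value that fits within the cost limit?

200 util

This is a 0/1 knapsack; check combinations near the capacity.
- item 3+item 4+item 5+item 6: cost 13+6+11+6=36, value 56+30+54+60=200
- item 1+item 3+item 6: cost 14+13+6=33, value 69+56+60=185
- item 1+item 5+item 6: cost 14+11+6=31, value 69+54+60=183
- item 2+item 3+item 5+item 6: cost 6+13+11+6=36, value 8+56+54+60=178
Best: 200 util.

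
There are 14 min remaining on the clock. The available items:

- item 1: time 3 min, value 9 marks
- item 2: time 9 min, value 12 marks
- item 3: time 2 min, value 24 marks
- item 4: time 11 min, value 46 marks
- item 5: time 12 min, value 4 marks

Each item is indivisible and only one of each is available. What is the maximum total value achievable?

70 marks

Check high-value combinations within 14 min:
- item 3+item 4: time 2+11=13, value 24+46=70
- item 1+item 4: time 3+11=14, value 9+46=55
- item 4: time 11, value 46
- item 1+item 2+item 3: time 3+9+2=14, value 9+12+24=45
- item 2+item 3: time 9+2=11, value 12+24=36
Best: 70 marks.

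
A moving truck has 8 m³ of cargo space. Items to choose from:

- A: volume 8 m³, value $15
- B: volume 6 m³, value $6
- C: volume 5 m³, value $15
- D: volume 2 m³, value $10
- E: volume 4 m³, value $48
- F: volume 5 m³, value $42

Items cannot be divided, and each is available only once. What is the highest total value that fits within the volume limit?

This is a 0/1 knapsack; check combinations near the capacity.
- D+E: volume 2+4=6, value 10+48=58
- D+F: volume 2+5=7, value 10+42=52
- E: volume 4, value 48
- F: volume 5, value 42
Best: $58.

$58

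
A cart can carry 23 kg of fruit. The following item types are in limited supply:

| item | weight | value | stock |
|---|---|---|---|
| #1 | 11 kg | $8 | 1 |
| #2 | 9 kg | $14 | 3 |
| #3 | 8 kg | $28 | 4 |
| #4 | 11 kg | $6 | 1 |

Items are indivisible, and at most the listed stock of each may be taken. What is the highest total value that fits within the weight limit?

$56

Best selections within weight 23 and stock limits:
- 2×#3: weight 16, value 56
- 1×#2 + 1×#3: weight 17, value 42
Best: $56.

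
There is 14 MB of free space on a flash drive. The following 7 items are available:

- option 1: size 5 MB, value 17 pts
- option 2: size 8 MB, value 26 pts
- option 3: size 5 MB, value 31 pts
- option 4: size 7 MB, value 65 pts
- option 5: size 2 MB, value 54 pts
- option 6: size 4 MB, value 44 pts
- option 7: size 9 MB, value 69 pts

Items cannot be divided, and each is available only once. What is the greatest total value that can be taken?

Check high-value combinations within 14 MB:
- option 4+option 5+option 6: size 7+2+4=13, value 65+54+44=163
- option 3+option 4+option 5: size 5+7+2=14, value 31+65+54=150
- option 1+option 4+option 5: size 5+7+2=14, value 17+65+54=136
- option 3+option 5+option 6: size 5+2+4=11, value 31+54+44=129
Best: 163 pts.

163 pts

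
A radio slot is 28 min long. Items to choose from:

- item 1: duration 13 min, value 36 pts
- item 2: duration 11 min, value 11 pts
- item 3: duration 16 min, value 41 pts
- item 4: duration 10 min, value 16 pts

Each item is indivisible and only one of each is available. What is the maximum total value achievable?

57 pts

Check high-value combinations within 28 min:
- item 3+item 4: duration 16+10=26, value 41+16=57
- item 1+item 4: duration 13+10=23, value 36+16=52
- item 2+item 3: duration 11+16=27, value 11+41=52
Best: 57 pts.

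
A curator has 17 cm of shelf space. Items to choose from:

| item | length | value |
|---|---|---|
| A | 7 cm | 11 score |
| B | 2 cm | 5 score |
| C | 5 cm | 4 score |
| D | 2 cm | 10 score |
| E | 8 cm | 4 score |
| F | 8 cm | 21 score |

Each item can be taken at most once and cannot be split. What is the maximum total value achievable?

Check high-value combinations within 17 cm:
- A+D+F: length 7+2+8=17, value 11+10+21=42
- B+C+D+F: length 2+5+2+8=17, value 5+4+10+21=40
- A+B+F: length 7+2+8=17, value 11+5+21=37
Best: 42 score.

42 score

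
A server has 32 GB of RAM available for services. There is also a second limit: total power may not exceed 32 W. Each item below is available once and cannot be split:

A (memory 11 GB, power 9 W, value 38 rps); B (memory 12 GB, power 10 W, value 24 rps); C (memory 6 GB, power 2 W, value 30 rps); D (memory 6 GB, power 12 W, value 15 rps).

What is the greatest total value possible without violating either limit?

92 rps

Feasible sets respecting both limits:
- A+B+C: memory 29, power 21, value 92
- A+C+D: memory 23, power 23, value 83
- A+B+D: memory 29, power 31, value 77
Best: 92 rps.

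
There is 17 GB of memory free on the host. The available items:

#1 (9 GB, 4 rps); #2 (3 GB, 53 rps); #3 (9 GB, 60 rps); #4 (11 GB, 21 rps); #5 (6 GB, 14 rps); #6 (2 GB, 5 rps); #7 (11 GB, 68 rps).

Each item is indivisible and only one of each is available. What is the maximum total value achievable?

126 rps

Check high-value combinations within 17 GB:
- #2+#6+#7: memory 3+2+11=16, value 53+5+68=126
- #2+#7: memory 3+11=14, value 53+68=121
- #2+#3+#6: memory 3+9+2=14, value 53+60+5=118
Best: 126 rps.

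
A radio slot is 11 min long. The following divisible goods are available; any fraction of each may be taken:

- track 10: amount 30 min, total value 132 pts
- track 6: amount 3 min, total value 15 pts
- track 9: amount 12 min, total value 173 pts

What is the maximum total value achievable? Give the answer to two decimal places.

Take in order of value per unit:
- track 9 (173/12 per unit): 11 of 12 → value 11×173/12 = 158.5833, running total 158.58
Total 158.58.

158.58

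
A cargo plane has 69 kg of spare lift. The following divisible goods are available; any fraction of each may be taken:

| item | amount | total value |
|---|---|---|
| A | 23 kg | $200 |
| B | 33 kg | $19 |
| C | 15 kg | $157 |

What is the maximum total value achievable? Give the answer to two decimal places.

374.85

Take in order of value per unit:
- C (157/15 per unit): all 15 → value 157, running total 157.00
- A (200/23 per unit): all 23 → value 200, running total 357.00
- B (19/33 per unit): 31 of 33 → value 31×19/33 = 17.8485, running total 374.85
Total 374.85.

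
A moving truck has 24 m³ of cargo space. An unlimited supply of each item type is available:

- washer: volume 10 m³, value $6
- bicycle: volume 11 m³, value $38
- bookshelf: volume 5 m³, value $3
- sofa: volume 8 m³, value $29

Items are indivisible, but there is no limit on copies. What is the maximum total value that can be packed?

Best value-per-unit is sofa at 29/8, and filling with it alone uses volume 3×8=24. No mix of the others beats 3×29 = 87.

$87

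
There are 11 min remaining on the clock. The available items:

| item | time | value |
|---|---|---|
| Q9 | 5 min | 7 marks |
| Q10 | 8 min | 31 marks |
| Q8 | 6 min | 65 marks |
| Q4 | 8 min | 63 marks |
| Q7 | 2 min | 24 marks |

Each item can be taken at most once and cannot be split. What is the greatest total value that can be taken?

89 marks

Check high-value combinations within 11 min:
- Q8+Q7: time 6+2=8, value 65+24=89
- Q4+Q7: time 8+2=10, value 63+24=87
- Q9+Q8: time 5+6=11, value 7+65=72
Best: 89 marks.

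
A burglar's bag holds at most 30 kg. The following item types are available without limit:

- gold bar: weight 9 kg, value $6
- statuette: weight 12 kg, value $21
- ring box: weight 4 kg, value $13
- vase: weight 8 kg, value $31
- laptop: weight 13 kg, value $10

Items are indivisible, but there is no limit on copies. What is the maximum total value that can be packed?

Best value-per-unit is vase at 31/8; filling with it alone gives 3×31 = 93.
Optimal mix: 1×ring box + 3×vase → weight 28, value 106.

$106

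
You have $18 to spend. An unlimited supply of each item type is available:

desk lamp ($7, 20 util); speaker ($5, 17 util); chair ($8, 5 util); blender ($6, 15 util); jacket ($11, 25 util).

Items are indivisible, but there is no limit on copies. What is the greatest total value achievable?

54 util

Best value-per-unit is speaker at 17/5; filling with it alone gives 3×17 = 51.
Optimal mix: 1×desk lamp + 2×speaker → cost 17, value 54.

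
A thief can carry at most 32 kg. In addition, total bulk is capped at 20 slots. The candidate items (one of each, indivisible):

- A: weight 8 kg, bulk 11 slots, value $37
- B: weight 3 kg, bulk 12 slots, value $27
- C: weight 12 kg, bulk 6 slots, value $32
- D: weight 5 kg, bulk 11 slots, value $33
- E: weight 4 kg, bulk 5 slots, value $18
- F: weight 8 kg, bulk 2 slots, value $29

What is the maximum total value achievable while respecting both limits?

Feasible sets respecting both limits:
- A+C+F: weight 28, bulk 19, value 98
- C+D+F: weight 25, bulk 19, value 94
- B+C+F: weight 23, bulk 20, value 88
Best: $98.

$98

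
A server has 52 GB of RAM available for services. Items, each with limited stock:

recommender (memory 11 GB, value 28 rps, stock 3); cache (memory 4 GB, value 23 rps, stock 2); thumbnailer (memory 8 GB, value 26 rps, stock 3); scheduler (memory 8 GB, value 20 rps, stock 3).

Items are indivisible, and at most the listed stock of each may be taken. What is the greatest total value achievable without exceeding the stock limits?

172 rps

Top feasible selections:
- 1×recommender + 2×cache + 3×thumbnailer + 1×scheduler: memory 51, value 172
- 1×recommender + 2×cache + 2×thumbnailer + 2×scheduler: memory 51, value 166
- 2×cache + 3×thumbnailer + 2×scheduler: memory 48, value 164
- 1×cache + 3×thumbnailer + 3×scheduler: memory 52, value 161
Best: 172 rps.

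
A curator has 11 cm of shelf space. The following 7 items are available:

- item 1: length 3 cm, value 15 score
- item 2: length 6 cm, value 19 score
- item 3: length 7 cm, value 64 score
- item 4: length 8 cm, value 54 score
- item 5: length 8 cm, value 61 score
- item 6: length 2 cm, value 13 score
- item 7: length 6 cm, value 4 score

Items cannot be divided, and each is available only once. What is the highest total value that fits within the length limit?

79 score

Check high-value combinations within 11 cm:
- item 1+item 3: length 3+7=10, value 15+64=79
- item 3+item 6: length 7+2=9, value 64+13=77
- item 1+item 5: length 3+8=11, value 15+61=76
- item 5+item 6: length 8+2=10, value 61+13=74
- item 1+item 4: length 3+8=11, value 15+54=69
Best: 79 score.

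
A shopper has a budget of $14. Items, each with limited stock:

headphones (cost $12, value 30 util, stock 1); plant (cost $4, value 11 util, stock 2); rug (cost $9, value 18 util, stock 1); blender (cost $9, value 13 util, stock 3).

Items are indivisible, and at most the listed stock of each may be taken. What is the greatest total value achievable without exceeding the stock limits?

30 util

Best selections within cost 14 and stock limits:
- 1×headphones: cost 12, value 30
- 1×plant + 1×rug: cost 13, value 29
- 1×plant + 1×blender: cost 13, value 24
- 2×plant: cost 8, value 22
Best: 30 util.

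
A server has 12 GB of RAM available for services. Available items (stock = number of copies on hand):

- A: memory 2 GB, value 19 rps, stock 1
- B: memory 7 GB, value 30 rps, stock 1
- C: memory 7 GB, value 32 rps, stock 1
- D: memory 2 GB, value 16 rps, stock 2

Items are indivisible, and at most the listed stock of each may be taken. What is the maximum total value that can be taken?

Top feasible selections:
- 1×A + 1×C + 1×D: memory 11, value 67
- 1×A + 1×B + 1×D: memory 11, value 65
- 1×C + 2×D: memory 11, value 64
Best: 67 rps.

67 rps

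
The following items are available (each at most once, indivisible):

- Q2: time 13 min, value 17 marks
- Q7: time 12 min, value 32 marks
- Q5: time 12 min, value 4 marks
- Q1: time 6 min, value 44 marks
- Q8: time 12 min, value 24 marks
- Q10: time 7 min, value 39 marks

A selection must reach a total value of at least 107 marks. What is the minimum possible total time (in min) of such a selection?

Subsets with value ≥ 107, sorted by total time:
- Q7+Q1+Q10: time 25, value 115
- Q1+Q8+Q10: time 25, value 107
- Q7+Q1+Q8+Q10: time 37, value 139
- Q7+Q5+Q1+Q10: time 37, value 119
Minimum time: 25 min.

25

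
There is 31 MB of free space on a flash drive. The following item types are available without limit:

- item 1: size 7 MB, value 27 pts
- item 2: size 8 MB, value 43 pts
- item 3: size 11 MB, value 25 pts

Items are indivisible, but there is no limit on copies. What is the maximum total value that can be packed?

156 pts

Best value-per-unit is item 2 at 43/8; filling with it alone gives 3×43 = 129.
Optimal mix: 1×item 1 + 3×item 2 → size 31, value 156.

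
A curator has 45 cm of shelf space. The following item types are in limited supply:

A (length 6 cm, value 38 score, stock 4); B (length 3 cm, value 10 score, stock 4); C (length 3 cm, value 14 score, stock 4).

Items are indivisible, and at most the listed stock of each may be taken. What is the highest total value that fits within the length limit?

Best selections within length 45 and stock limits:
- 4×A + 3×B + 4×C: length 45, value 238
- 4×A + 4×B + 3×C: length 45, value 234
- 4×A + 2×B + 4×C: length 42, value 228
- 4×A + 3×B + 3×C: length 42, value 224
Best: 238 score.

238 score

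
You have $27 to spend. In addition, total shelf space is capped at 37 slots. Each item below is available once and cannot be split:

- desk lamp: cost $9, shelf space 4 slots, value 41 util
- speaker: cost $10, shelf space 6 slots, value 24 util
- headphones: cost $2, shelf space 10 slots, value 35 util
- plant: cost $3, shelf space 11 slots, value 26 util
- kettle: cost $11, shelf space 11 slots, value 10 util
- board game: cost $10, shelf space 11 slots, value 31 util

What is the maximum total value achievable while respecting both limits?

133 util

Feasible sets respecting both limits:
- desk lamp+headphones+plant+board game: cost 24, shelf space 36, value 133
- desk lamp+speaker+headphones+plant: cost 24, shelf space 31, value 126
- desk lamp+headphones+plant+kettle: cost 25, shelf space 36, value 112
Best: 133 util.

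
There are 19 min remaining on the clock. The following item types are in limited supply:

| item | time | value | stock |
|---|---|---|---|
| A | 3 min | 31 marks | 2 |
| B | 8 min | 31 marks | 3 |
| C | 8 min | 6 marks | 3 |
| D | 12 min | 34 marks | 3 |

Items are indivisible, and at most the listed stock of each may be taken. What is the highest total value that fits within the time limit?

Best selections within time 19 and stock limits:
- 2×A + 1×D: time 18, value 96
- 2×A + 1×B: time 14, value 93
- 1×A + 2×B: time 19, value 93
Best: 96 marks.

96 marks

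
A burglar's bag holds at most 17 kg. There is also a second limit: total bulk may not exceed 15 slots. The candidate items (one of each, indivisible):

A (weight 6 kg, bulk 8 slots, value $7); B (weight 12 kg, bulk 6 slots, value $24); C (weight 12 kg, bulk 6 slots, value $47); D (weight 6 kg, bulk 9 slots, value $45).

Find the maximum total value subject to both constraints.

$47

Feasible sets respecting both limits:
- C: weight 12, bulk 6, value 47
- D: weight 6, bulk 9, value 45
- B: weight 12, bulk 6, value 24
Best: $47.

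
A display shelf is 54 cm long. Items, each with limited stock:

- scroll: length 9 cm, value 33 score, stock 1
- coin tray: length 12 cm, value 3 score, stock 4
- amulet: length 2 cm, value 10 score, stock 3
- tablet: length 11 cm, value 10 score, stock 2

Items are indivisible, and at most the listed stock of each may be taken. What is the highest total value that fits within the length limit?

86 score

Top feasible selections:
- 1×scroll + 1×coin tray + 3×amulet + 2×tablet: length 49, value 86
- 1×scroll + 3×amulet + 2×tablet: length 37, value 83
- 1×scroll + 2×coin tray + 3×amulet + 1×tablet: length 50, value 79
Best: 86 score.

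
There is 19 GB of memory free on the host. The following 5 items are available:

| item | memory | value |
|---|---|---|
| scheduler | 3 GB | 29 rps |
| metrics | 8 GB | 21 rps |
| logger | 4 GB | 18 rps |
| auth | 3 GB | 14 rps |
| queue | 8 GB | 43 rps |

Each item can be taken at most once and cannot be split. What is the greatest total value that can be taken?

Check high-value combinations within 19 GB:
- scheduler+logger+auth+queue: memory 3+4+3+8=18, value 29+18+14+43=104
- scheduler+metrics+queue: memory 3+8+8=19, value 29+21+43=93
- scheduler+logger+queue: memory 3+4+8=15, value 29+18+43=90
- scheduler+auth+queue: memory 3+3+8=14, value 29+14+43=86
- scheduler+metrics+logger+auth: memory 3+8+4+3=18, value 29+21+18+14=82
Best: 104 rps.

104 rps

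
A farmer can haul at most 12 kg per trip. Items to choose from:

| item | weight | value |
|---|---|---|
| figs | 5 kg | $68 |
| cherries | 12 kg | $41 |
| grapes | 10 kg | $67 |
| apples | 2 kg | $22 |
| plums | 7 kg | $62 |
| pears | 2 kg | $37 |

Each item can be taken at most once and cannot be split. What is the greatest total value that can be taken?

$130

Check high-value combinations within 12 kg:
- figs+plums: weight 5+7=12, value 68+62=130
- figs+apples+pears: weight 5+2+2=9, value 68+22+37=127
- apples+plums+pears: weight 2+7+2=11, value 22+62+37=121
- figs+pears: weight 5+2=7, value 68+37=105
Best: $130.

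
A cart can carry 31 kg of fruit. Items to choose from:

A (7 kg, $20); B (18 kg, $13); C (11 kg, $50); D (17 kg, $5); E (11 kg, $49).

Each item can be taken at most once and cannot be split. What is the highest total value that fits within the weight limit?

$119

Check high-value combinations within 31 kg:
- A+C+E: weight 7+11+11=29, value 20+50+49=119
- C+E: weight 11+11=22, value 50+49=99
- A+C: weight 7+11=18, value 20+50=70
Best: $119.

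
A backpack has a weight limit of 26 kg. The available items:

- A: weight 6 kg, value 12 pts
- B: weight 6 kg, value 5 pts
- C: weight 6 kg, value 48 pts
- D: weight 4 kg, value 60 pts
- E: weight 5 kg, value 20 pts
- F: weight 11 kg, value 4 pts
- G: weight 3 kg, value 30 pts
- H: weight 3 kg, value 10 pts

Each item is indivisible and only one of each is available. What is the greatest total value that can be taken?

Check high-value combinations within 26 kg:
- A+C+D+E+G: weight 6+6+4+5+3=24, value 12+48+60+20+30=170
- C+D+E+G+H: weight 6+4+5+3+3=21, value 48+60+20+30+10=168
- B+C+D+E+G: weight 6+6+4+5+3=24, value 5+48+60+20+30=163
- A+C+D+G+H: weight 6+6+4+3+3=22, value 12+48+60+30+10=160
- C+D+E+G: weight 6+4+5+3=18, value 48+60+20+30=158
Best: 170 pts.

170 pts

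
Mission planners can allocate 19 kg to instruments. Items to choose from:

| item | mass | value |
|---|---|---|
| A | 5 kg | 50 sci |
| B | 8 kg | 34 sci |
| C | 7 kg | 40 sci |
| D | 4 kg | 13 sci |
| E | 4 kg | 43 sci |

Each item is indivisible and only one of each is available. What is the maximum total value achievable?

Check high-value combinations within 19 kg:
- A+C+E: mass 5+7+4=16, value 50+40+43=133
- A+B+E: mass 5+8+4=17, value 50+34+43=127
- B+C+E: mass 8+7+4=19, value 34+40+43=117
- A+D+E: mass 5+4+4=13, value 50+13+43=106
- A+C+D: mass 5+7+4=16, value 50+40+13=103
Best: 133 sci.

133 sci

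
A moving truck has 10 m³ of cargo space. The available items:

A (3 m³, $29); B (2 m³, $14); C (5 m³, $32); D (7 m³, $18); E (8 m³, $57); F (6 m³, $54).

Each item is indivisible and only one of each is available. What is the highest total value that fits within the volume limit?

$83

Check high-value combinations within 10 m³:
- A+F: volume 3+6=9, value 29+54=83
- A+B+C: volume 3+2+5=10, value 29+14+32=75
- B+E: volume 2+8=10, value 14+57=71
Best: $83.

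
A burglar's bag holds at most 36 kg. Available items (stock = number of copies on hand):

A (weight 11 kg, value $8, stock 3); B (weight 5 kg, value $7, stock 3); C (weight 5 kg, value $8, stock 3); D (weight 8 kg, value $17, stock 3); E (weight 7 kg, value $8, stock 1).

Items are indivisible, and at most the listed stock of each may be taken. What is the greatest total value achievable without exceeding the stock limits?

Best selections within weight 36 and stock limits:
- 2×C + 3×D: weight 34, value 67
- 1×C + 3×D + 1×E: weight 36, value 67
Best: $67.

$67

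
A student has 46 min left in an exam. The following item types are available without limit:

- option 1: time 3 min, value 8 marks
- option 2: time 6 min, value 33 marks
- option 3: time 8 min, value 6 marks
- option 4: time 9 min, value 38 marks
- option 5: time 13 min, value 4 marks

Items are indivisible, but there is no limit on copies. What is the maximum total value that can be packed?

239 marks

Best value-per-unit is option 2 at 33/6; filling with it alone gives 7×33 = 231.
Optimal mix: 1×option 1 + 7×option 2 → time 45, value 239.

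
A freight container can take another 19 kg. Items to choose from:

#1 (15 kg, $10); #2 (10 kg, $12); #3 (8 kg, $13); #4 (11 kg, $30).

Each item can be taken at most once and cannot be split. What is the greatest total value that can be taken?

Check high-value combinations within 19 kg:
- #3+#4: weight 8+11=19, value 13+30=43
- #4: weight 11, value 30
- #2+#3: weight 10+8=18, value 12+13=25
Best: $43.

$43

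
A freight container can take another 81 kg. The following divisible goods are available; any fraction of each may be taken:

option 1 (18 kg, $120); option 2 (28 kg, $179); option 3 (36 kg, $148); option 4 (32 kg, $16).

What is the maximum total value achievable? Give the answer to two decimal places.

442.89

Take in order of value per unit:
- option 1 (120/18 per unit): all 18 → value 120, running total 120.00
- option 2 (179/28 per unit): all 28 → value 179, running total 299.00
- option 3 (148/36 per unit): 35 of 36 → value 35×148/36 = 143.8889, running total 442.89
Total 442.89.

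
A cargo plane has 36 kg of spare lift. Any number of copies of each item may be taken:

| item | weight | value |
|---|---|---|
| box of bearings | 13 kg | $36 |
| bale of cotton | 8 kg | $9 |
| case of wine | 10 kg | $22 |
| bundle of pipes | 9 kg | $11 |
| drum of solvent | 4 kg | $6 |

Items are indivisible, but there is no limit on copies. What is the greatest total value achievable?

Best value-per-unit is box of bearings at 36/13; filling with it alone gives 2×36 = 72.
Optimal mix: 2×box of bearings + 1×case of wine → weight 36, value 94.

$94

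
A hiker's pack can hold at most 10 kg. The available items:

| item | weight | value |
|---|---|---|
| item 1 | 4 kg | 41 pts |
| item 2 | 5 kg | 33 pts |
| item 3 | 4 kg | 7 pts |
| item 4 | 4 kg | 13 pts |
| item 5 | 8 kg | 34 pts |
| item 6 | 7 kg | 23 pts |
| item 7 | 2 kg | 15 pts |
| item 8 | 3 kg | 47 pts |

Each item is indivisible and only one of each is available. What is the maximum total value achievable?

Check high-value combinations within 10 kg:
- item 1+item 7+item 8: weight 4+2+3=9, value 41+15+47=103
- item 2+item 7+item 8: weight 5+2+3=10, value 33+15+47=95
- item 1+item 8: weight 4+3=7, value 41+47=88
- item 2+item 8: weight 5+3=8, value 33+47=80
Best: 103 pts.

103 pts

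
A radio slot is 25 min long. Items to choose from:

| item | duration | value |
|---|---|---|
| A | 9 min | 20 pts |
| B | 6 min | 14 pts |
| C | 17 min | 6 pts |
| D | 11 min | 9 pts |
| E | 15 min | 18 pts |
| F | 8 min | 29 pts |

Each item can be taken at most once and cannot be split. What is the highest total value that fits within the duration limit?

This is a 0/1 knapsack; check combinations near the capacity.
- A+B+F: duration 9+6+8=23, value 20+14+29=63
- B+D+F: duration 6+11+8=25, value 14+9+29=52
- A+F: duration 9+8=17, value 20+29=49
- E+F: duration 15+8=23, value 18+29=47
- B+F: duration 6+8=14, value 14+29=43
Best: 63 pts.

63 pts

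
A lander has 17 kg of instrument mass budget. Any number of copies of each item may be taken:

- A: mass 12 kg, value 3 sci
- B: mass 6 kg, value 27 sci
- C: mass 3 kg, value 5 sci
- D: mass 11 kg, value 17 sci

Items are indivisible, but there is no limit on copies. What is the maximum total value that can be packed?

59 sci

Best value-per-unit is B at 27/6; filling with it alone gives 2×27 = 54.
Optimal mix: 2×B + 1×C → mass 15, value 59.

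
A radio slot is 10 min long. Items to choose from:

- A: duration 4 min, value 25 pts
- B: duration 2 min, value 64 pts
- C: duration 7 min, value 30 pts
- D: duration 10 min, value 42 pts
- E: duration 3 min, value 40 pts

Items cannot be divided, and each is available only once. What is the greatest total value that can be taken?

Check high-value combinations within 10 min:
- A+B+E: duration 4+2+3=9, value 25+64+40=129
- B+E: duration 2+3=5, value 64+40=104
- B+C: duration 2+7=9, value 64+30=94
- A+B: duration 4+2=6, value 25+64=89
Best: 129 pts.

129 pts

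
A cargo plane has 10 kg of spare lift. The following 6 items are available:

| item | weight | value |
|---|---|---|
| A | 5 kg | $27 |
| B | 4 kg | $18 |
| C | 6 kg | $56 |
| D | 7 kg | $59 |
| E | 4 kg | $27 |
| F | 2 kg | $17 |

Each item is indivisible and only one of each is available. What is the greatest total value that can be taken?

$83

Check high-value combinations within 10 kg:
- C+E: weight 6+4=10, value 56+27=83
- D+F: weight 7+2=9, value 59+17=76
- B+C: weight 4+6=10, value 18+56=74
- C+F: weight 6+2=8, value 56+17=73
- B+E+F: weight 4+4+2=10, value 18+27+17=62
Best: $83.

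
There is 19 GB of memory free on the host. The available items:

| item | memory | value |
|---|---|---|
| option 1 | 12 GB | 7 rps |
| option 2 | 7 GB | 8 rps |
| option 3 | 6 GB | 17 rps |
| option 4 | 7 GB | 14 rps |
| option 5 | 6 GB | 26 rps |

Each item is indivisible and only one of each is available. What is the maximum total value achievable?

Check high-value combinations within 19 GB:
- option 3+option 4+option 5: memory 6+7+6=19, value 17+14+26=57
- option 2+option 3+option 5: memory 7+6+6=19, value 8+17+26=51
- option 3+option 5: memory 6+6=12, value 17+26=43
- option 4+option 5: memory 7+6=13, value 14+26=40
- option 2+option 5: memory 7+6=13, value 8+26=34
Best: 57 rps.

57 rps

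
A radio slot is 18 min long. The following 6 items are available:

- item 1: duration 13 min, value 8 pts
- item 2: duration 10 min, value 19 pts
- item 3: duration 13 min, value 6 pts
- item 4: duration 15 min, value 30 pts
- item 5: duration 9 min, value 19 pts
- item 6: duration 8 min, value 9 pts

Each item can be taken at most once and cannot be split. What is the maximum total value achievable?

30 pts

Check high-value combinations within 18 min:
- item 4: duration 15, value 30
- item 5+item 6: duration 9+8=17, value 19+9=28
- item 2+item 6: duration 10+8=18, value 19+9=28
Best: 30 pts.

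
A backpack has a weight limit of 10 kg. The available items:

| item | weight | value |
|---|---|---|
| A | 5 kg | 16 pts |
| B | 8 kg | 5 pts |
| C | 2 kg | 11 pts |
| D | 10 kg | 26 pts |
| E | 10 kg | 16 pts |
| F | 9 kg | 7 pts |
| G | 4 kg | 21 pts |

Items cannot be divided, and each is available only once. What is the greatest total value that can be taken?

37 pts

Check high-value combinations within 10 kg:
- A+G: weight 5+4=9, value 16+21=37
- C+G: weight 2+4=6, value 11+21=32
- A+C: weight 5+2=7, value 16+11=27
Best: 37 pts.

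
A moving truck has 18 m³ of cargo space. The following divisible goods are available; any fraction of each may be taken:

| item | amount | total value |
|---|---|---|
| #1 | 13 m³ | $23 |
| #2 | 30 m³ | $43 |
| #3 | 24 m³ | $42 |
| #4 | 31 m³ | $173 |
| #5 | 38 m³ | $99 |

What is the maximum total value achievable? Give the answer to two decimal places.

Take in order of value per unit:
- #4 (173/31 per unit): 18 of 31 → value 18×173/31 = 100.4516, running total 100.45
Total 100.45.

100.45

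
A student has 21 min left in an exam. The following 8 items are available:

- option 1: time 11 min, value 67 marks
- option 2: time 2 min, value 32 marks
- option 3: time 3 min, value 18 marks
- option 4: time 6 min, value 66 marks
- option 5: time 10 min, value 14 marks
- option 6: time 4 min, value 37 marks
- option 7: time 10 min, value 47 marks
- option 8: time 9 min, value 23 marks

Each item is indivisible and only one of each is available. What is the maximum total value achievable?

Check high-value combinations within 21 min:
- option 1+option 4+option 6: time 11+6+4=21, value 67+66+37=170
- option 1+option 2+option 4: time 11+2+6=19, value 67+32+66=165
- option 2+option 3+option 4+option 7: time 2+3+6+10=21, value 32+18+66+47=163
- option 2+option 4+option 6+option 8: time 2+6+4+9=21, value 32+66+37+23=158
- option 1+option 2+option 3+option 6: time 11+2+3+4=20, value 67+32+18+37=154
Best: 170 marks.

170 marks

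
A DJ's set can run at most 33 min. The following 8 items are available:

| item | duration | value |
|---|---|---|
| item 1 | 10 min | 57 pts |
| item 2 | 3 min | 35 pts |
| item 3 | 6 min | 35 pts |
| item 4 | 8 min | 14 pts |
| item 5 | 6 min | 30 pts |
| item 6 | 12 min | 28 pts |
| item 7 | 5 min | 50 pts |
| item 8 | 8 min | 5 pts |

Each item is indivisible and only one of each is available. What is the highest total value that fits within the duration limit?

Check high-value combinations within 33 min:
- item 1+item 2+item 3+item 5+item 7: duration 10+3+6+6+5=30, value 57+35+35+30+50=207
- item 1+item 2+item 3+item 4+item 7: duration 10+3+6+8+5=32, value 57+35+35+14+50=191
- item 1+item 2+item 4+item 5+item 7: duration 10+3+8+6+5=32, value 57+35+14+30+50=186
- item 1+item 2+item 3+item 7+item 8: duration 10+3+6+5+8=32, value 57+35+35+50+5=182
- item 2+item 3+item 5+item 6+item 7: duration 3+6+6+12+5=32, value 35+35+30+28+50=178
Best: 207 pts.

207 pts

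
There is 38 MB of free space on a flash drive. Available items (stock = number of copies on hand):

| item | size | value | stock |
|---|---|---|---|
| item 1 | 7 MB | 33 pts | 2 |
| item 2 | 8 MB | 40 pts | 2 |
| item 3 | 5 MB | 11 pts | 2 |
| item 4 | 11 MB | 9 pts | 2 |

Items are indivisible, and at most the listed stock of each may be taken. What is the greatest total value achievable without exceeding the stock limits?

Top feasible selections:
- 2×item 1 + 2×item 2 + 1×item 3: size 35, value 157
- 2×item 1 + 2×item 2: size 30, value 146
Best: 157 pts.

157 pts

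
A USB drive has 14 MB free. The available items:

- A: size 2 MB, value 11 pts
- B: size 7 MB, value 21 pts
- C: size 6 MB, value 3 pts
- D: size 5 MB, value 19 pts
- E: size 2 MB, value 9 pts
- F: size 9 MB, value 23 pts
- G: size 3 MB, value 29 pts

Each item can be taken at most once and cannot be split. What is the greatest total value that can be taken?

70 pts

Check high-value combinations within 14 MB:
- A+B+E+G: size 2+7+2+3=14, value 11+21+9+29=70
- A+D+E+G: size 2+5+2+3=12, value 11+19+9+29=68
- A+F+G: size 2+9+3=14, value 11+23+29=63
- A+B+G: size 2+7+3=12, value 11+21+29=61
Best: 70 pts.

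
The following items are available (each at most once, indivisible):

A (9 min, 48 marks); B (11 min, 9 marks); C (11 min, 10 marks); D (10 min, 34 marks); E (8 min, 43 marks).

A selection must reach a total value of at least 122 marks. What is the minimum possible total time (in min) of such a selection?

27

Subsets with value ≥ 122, sorted by total time:
- A+D+E: time 27, value 125
- A+C+D+E: time 38, value 135
- A+B+D+E: time 38, value 134
- A+B+C+D+E: time 49, value 144
Minimum time: 27 min.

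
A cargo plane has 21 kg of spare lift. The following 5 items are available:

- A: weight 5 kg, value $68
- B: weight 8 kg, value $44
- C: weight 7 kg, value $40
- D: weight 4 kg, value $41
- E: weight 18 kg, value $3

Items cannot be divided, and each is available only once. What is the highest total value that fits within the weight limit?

This is a 0/1 knapsack; check combinations near the capacity.
- A+B+D: weight 5+8+4=17, value 68+44+41=153
- A+B+C: weight 5+8+7=20, value 68+44+40=152
- A+C+D: weight 5+7+4=16, value 68+40+41=149
- B+C+D: weight 8+7+4=19, value 44+40+41=125
Best: $153.

$153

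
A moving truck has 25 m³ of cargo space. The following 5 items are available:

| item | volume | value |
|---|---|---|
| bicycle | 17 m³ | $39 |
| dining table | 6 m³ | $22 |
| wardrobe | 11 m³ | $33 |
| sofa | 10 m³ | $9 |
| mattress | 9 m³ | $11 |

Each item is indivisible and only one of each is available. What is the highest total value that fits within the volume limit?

$61

This is a 0/1 knapsack; check combinations near the capacity.
- bicycle+dining table: volume 17+6=23, value 39+22=61
- dining table+wardrobe: volume 6+11=17, value 22+33=55
- wardrobe+mattress: volume 11+9=20, value 33+11=44
Best: $61.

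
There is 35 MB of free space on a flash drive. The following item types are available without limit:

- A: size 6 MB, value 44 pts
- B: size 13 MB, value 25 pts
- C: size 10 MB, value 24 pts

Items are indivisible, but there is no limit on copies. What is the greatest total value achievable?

Best value-per-unit is A at 44/6, and filling with it alone uses size 5×6=30. No mix of the others beats 5×44 = 220.

220 pts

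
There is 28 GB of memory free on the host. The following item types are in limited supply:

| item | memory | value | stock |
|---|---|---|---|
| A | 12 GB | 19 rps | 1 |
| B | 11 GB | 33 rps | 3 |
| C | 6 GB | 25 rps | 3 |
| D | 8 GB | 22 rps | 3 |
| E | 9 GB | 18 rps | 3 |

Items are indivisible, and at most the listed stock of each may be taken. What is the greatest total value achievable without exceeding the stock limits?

Top feasible selections:
- 3×C + 1×D: memory 26, value 97
- 2×C + 2×D: memory 28, value 94
Best: 97 rps.

97 rps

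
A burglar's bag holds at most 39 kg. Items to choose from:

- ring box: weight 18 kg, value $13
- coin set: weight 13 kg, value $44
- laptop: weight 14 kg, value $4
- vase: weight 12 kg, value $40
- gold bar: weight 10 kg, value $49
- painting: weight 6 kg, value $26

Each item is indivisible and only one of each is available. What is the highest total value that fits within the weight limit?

This is a 0/1 knapsack; check combinations near the capacity.
- coin set+vase+gold bar: weight 13+12+10=35, value 44+40+49=133
- coin set+gold bar+painting: weight 13+10+6=29, value 44+49+26=119
- vase+gold bar+painting: weight 12+10+6=28, value 40+49+26=115
- coin set+vase+painting: weight 13+12+6=31, value 44+40+26=110
Best: $133.

$133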